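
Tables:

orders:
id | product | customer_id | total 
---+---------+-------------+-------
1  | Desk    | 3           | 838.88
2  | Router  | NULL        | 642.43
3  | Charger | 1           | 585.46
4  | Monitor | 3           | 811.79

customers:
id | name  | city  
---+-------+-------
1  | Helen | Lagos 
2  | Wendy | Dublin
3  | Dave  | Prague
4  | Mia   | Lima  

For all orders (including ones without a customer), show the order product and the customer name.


LEFT JOIN keeps every row from orders (the left table); where customer_id has no match in customers, the customer columns become NULL. Walk through each order:
  - order 1 (Desk): customer_id=3 -> matches Dave
  - order 2 (Router): customer_id=NULL, no match -> kept with NULL
  - order 3 (Charger): customer_id=1 -> matches Helen
  - order 4 (Monitor): customer_id=3 -> matches Dave
All 4 rows appear; 1 has NULL customer.

SQL:
SELECT a.product, b.name AS customer
FROM orders a
LEFT JOIN customers b ON a.customer_id = b.id

Result:
product | customer
--------+---------
Desk    | Dave    
Router  | NULL    
Charger | Helen   
Monitor | Dave    


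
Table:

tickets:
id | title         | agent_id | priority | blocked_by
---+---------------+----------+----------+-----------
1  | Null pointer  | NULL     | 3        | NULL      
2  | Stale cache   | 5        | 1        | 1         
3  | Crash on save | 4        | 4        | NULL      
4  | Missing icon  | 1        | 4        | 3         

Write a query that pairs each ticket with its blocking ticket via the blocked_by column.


This is a self-join: tickets is joined to a second copy of itself, matching each row's blocked_by to another row's id. Use LEFT JOIN so rows with blocked_by=NULL are kept.
  - ticket 1 (Null pointer): blocked_by=NULL -> NULL
  - ticket 2 (Stale cache): blocked_by=1 -> Null pointer
  - ticket 3 (Crash on save): blocked_by=NULL -> NULL
  - ticket 4 (Missing icon): blocked_by=3 -> Crash on save

SQL:
SELECT a.title AS item, b.title AS blocked_by
FROM tickets a
LEFT JOIN tickets b ON a.blocked_by = b.id

Result:
item          | blocked_by   
--------------+--------------
Null pointer  | NULL         
Stale cache   | Null pointer 
Crash on save | NULL         
Missing icon  | Crash on save


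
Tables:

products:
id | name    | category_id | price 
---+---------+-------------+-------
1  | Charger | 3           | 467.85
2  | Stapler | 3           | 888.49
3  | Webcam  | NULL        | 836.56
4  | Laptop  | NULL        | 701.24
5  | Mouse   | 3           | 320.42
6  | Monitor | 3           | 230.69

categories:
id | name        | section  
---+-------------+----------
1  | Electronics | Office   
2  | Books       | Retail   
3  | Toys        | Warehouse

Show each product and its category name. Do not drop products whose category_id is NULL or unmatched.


LEFT JOIN keeps every row from products (the left table); where category_id has no match in categories, the category columns become NULL. Walk through each product:
  - product 1 (Charger): category_id=3 -> matches Toys
  - product 2 (Stapler): category_id=3 -> matches Toys
  - product 3 (Webcam): category_id=NULL, no match -> kept with NULL
  - product 4 (Laptop): category_id=NULL, no match -> kept with NULL
  - product 5 (Mouse): category_id=3 -> matches Toys
  - product 6 (Monitor): category_id=3 -> matches Toys
All 6 rows appear; 2 have NULL category.

SQL:
SELECT a.name, b.name AS category
FROM products a
LEFT JOIN categories b ON a.category_id = b.id

Result:
name    | category
--------+---------
Charger | Toys    
Stapler | Toys    
Webcam  | NULL    
Laptop  | NULL    
Mouse   | Toys    
Monitor | Toys    


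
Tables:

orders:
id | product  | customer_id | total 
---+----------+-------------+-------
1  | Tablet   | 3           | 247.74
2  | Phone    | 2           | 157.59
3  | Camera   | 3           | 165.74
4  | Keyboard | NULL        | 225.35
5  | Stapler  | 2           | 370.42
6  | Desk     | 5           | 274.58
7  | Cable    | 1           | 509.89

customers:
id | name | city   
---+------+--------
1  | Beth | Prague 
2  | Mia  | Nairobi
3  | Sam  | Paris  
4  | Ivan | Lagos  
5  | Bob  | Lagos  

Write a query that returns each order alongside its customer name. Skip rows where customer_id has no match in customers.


INNER JOIN keeps only orders rows whose customer_id matches an id in customers. Walk through each order:
  - order 1 (Tablet): customer_id=3 -> matches Sam
  - order 2 (Phone): customer_id=2 -> matches Mia
  - order 3 (Camera): customer_id=3 -> matches Sam
  - order 4 (Keyboard): customer_id=NULL, no match -> dropped
  - order 5 (Stapler): customer_id=2 -> matches Mia
  - order 6 (Desk): customer_id=5 -> matches Bob
  - order 7 (Cable): customer_id=1 -> matches Beth
So 1 of 7 rows is dropped.

SQL:
SELECT a.product, b.name AS customer
FROM orders a
INNER JOIN customers b ON a.customer_id = b.id

Result:
product | customer
--------+---------
Tablet  | Sam     
Phone   | Mia     
Camera  | Sam     
Stapler | Mia     
Desk    | Bob     
Cable   | Beth    


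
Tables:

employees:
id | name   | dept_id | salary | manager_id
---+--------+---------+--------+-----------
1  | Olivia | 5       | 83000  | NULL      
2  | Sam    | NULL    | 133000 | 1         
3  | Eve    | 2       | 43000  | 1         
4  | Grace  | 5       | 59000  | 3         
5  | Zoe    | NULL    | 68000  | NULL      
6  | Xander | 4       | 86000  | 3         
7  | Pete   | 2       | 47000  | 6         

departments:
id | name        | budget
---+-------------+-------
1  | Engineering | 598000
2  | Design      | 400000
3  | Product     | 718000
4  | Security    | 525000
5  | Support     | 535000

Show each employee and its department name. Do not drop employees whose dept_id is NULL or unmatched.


LEFT JOIN keeps every row from employees (the left table); where dept_id has no match in departments, the department columns become NULL. Walk through each employee:
  - employee 1 (Olivia): dept_id=5 -> matches Support
  - employee 2 (Sam): dept_id=NULL, no match -> kept with NULL
  - employee 3 (Eve): dept_id=2 -> matches Design
  - employee 4 (Grace): dept_id=5 -> matches Support
  - employee 5 (Zoe): dept_id=NULL, no match -> kept with NULL
  - employee 6 (Xander): dept_id=4 -> matches Security
  - employee 7 (Pete): dept_id=2 -> matches Design
All 7 rows appear; 2 have NULL department.

SQL:
SELECT a.name, b.name AS department
FROM employees a
LEFT JOIN departments b ON a.dept_id = b.id

Result:
name   | department
-------+-----------
Olivia | Support   
Sam    | NULL      
Eve    | Design    
Grace  | Support   
Zoe    | NULL      
Xander | Security  
Pete   | Design    


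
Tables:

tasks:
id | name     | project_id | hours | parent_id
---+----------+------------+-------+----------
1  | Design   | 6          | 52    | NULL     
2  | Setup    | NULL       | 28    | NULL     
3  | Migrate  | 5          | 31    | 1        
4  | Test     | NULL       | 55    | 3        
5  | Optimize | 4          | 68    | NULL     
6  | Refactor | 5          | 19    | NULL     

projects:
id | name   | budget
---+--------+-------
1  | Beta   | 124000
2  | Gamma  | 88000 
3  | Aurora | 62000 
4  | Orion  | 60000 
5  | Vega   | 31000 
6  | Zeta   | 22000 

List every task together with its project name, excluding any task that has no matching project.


INNER JOIN keeps only tasks rows whose project_id matches an id in projects. Walk through each task:
  - task 1 (Design): project_id=6 -> matches Zeta
  - task 2 (Setup): project_id=NULL, no match -> dropped
  - task 3 (Migrate): project_id=5 -> matches Vega
  - task 4 (Test): project_id=NULL, no match -> dropped
  - task 5 (Optimize): project_id=4 -> matches Orion
  - task 6 (Refactor): project_id=5 -> matches Vega
So 2 of 6 rows are dropped.

SQL:
SELECT a.name, b.name AS project
FROM tasks a
INNER JOIN projects b ON a.project_id = b.id

Result:
name     | project
---------+--------
Design   | Zeta   
Migrate  | Vega   
Optimize | Orion  
Refactor | Vega   


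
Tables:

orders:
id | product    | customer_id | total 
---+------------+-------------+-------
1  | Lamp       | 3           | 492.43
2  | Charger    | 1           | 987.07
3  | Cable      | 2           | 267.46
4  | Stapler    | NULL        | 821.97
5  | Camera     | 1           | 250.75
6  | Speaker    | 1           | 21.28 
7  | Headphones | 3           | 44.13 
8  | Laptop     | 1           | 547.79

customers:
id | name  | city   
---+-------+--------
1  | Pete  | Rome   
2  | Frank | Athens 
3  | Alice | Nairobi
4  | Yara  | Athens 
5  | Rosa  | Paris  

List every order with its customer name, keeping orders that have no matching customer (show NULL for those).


LEFT JOIN keeps every row from orders (the left table); where customer_id has no match in customers, the customer columns become NULL. Walk through each order:
  - order 1 (Lamp): customer_id=3 -> matches Alice
  - order 2 (Charger): customer_id=1 -> matches Pete
  - order 3 (Cable): customer_id=2 -> matches Frank
  - order 4 (Stapler): customer_id=NULL, no match -> kept with NULL
  - order 5 (Camera): customer_id=1 -> matches Pete
  - order 6 (Speaker): customer_id=1 -> matches Pete
  - order 7 (Headphones): customer_id=3 -> matches Alice
  - order 8 (Laptop): customer_id=1 -> matches Pete
All 8 rows appear; 1 has NULL customer.

SQL:
SELECT a.product, b.name AS customer
FROM orders a
LEFT JOIN customers b ON a.customer_id = b.id

Result:
product    | customer
-----------+---------
Lamp       | Alice   
Charger    | Pete    
Cable      | Frank   
Stapler    | NULL    
Camera     | Pete    
Speaker    | Pete    
Headphones | Alice   
Laptop     | Pete    


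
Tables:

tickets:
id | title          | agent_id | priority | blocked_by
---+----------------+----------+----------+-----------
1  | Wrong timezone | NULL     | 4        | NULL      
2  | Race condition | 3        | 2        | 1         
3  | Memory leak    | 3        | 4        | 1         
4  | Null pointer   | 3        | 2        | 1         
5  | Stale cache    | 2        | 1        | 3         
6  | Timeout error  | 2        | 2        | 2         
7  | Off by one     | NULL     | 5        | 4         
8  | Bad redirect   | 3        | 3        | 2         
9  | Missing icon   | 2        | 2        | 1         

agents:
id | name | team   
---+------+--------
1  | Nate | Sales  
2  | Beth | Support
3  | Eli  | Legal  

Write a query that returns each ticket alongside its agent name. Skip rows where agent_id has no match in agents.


INNER JOIN keeps only tickets rows whose agent_id matches an id in agents. Walk through each ticket:
  - ticket 1 (Wrong timezone): agent_id=NULL, no match -> dropped
  - ticket 2 (Race condition): agent_id=3 -> matches Eli
  - ticket 3 (Memory leak): agent_id=3 -> matches Eli
  - ticket 4 (Null pointer): agent_id=3 -> matches Eli
  - ticket 5 (Stale cache): agent_id=2 -> matches Beth
  - ticket 6 (Timeout error): agent_id=2 -> matches Beth
  - ticket 7 (Off by one): agent_id=NULL, no match -> dropped
  - ticket 8 (Bad redirect): agent_id=3 -> matches Eli
  - ticket 9 (Missing icon): agent_id=2 -> matches Beth
So 2 of 9 rows are dropped.

SQL:
SELECT a.title, b.name AS agent
FROM tickets a
INNER JOIN agents b ON a.agent_id = b.id

Result:
title          | agent
---------------+------
Race condition | Eli  
Memory leak    | Eli  
Null pointer   | Eli  
Stale cache    | Beth 
Timeout error  | Beth 
Bad redirect   | Eli  
Missing icon   | Beth 


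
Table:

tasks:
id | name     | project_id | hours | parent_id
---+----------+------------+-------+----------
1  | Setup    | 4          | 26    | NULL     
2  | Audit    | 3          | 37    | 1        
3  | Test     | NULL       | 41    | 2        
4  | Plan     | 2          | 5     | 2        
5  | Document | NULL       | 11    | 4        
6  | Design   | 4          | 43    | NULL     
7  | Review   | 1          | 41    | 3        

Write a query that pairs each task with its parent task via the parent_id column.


This is a self-join: tasks is joined to a second copy of itself, matching each row's parent_id to another row's id. Use LEFT JOIN so rows with parent_id=NULL are kept.
  - task 1 (Setup): parent_id=NULL -> NULL
  - task 2 (Audit): parent_id=1 -> Setup
  - task 3 (Test): parent_id=2 -> Audit
  - task 4 (Plan): parent_id=2 -> Audit
  - task 5 (Document): parent_id=4 -> Plan
  - task 6 (Design): parent_id=NULL -> NULL
  - task 7 (Review): parent_id=3 -> Test

SQL:
SELECT a.name AS item, b.name AS parent
FROM tasks a
LEFT JOIN tasks b ON a.parent_id = b.id

Result:
item     | parent
---------+-------
Setup    | NULL  
Audit    | Setup 
Test     | Audit 
Plan     | Audit 
Document | Plan  
Design   | NULL  
Review   | Test  


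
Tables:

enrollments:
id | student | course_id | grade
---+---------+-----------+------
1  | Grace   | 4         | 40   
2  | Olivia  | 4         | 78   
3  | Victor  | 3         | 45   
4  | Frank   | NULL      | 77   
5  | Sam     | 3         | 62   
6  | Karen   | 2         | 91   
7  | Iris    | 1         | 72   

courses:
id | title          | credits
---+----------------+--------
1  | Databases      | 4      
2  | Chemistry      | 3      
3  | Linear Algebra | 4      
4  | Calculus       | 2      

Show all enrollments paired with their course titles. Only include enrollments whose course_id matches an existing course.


INNER JOIN keeps only enrollments rows whose course_id matches an id in courses. Walk through each enrollment:
  - enrollment 1 (Grace): course_id=4 -> matches Calculus
  - enrollment 2 (Olivia): course_id=4 -> matches Calculus
  - enrollment 3 (Victor): course_id=3 -> matches Linear Algebra
  - enrollment 4 (Frank): course_id=NULL, no match -> dropped
  - enrollment 5 (Sam): course_id=3 -> matches Linear Algebra
  - enrollment 6 (Karen): course_id=2 -> matches Chemistry
  - enrollment 7 (Iris): course_id=1 -> matches Databases
So 1 of 7 rows is dropped.

SQL:
SELECT a.student, b.title AS course
FROM enrollments a
INNER JOIN courses b ON a.course_id = b.id

Result:
student | course        
--------+---------------
Grace   | Calculus      
Olivia  | Calculus      
Victor  | Linear Algebra
Sam     | Linear Algebra
Karen   | Chemistry     
Iris    | Databases     


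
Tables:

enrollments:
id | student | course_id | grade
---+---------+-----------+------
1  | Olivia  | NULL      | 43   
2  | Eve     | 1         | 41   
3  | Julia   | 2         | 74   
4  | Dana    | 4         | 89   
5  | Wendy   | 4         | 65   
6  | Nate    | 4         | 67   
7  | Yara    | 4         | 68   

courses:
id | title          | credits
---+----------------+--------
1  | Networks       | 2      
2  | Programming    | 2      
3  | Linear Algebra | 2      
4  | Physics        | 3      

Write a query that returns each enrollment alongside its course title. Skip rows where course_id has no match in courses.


INNER JOIN keeps only enrollments rows whose course_id matches an id in courses. Walk through each enrollment:
  - enrollment 1 (Olivia): course_id=NULL, no match -> dropped
  - enrollment 2 (Eve): course_id=1 -> matches Networks
  - enrollment 3 (Julia): course_id=2 -> matches Programming
  - enrollment 4 (Dana): course_id=4 -> matches Physics
  - enrollment 5 (Wendy): course_id=4 -> matches Physics
  - enrollment 6 (Nate): course_id=4 -> matches Physics
  - enrollment 7 (Yara): course_id=4 -> matches Physics
So 1 of 7 rows is dropped.

SQL:
SELECT a.student, b.title AS course
FROM enrollments a
INNER JOIN courses b ON a.course_id = b.id

Result:
student | course     
--------+------------
Eve     | Networks   
Julia   | Programming
Dana    | Physics    
Wendy   | Physics    
Nate    | Physics    
Yara    | Physics    


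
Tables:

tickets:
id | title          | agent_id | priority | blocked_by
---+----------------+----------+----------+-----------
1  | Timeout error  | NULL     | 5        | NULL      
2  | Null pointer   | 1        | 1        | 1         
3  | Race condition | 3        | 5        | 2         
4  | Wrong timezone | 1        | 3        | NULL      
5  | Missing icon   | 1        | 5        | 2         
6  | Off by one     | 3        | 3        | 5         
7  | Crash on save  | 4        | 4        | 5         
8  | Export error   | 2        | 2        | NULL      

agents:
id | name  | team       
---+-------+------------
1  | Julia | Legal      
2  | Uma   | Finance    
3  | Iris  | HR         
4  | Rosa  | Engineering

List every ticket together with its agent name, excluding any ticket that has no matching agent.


INNER JOIN keeps only tickets rows whose agent_id matches an id in agents. Walk through each ticket:
  - ticket 1 (Timeout error): agent_id=NULL, no match -> dropped
  - ticket 2 (Null pointer): agent_id=1 -> matches Julia
  - ticket 3 (Race condition): agent_id=3 -> matches Iris
  - ticket 4 (Wrong timezone): agent_id=1 -> matches Julia
  - ticket 5 (Missing icon): agent_id=1 -> matches Julia
  - ticket 6 (Off by one): agent_id=3 -> matches Iris
  - ticket 7 (Crash on save): agent_id=4 -> matches Rosa
  - ticket 8 (Export error): agent_id=2 -> matches Uma
So 1 of 8 rows is dropped.

SQL:
SELECT a.title, b.name AS agent
FROM tickets a
INNER JOIN agents b ON a.agent_id = b.id

Result:
title          | agent
---------------+------
Null pointer   | Julia
Race condition | Iris 
Wrong timezone | Julia
Missing icon   | Julia
Off by one     | Iris 
Crash on save  | Rosa 
Export error   | Uma  


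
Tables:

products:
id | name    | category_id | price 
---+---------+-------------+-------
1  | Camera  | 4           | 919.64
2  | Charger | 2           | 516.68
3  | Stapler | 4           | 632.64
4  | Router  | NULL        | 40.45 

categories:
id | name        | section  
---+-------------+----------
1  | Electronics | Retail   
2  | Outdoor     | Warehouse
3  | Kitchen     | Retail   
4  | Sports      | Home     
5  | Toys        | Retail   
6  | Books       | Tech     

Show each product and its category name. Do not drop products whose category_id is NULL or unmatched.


LEFT JOIN keeps every row from products (the left table); where category_id has no match in categories, the category columns become NULL. Walk through each product:
  - product 1 (Camera): category_id=4 -> matches Sports
  - product 2 (Charger): category_id=2 -> matches Outdoor
  - product 3 (Stapler): category_id=4 -> matches Sports
  - product 4 (Router): category_id=NULL, no match -> kept with NULL
All 4 rows appear; 1 has NULL category.

SQL:
SELECT a.name, b.name AS category
FROM products a
LEFT JOIN categories b ON a.category_id = b.id

Result:
name    | category
--------+---------
Camera  | Sports  
Charger | Outdoor 
Stapler | Sports  
Router  | NULL    


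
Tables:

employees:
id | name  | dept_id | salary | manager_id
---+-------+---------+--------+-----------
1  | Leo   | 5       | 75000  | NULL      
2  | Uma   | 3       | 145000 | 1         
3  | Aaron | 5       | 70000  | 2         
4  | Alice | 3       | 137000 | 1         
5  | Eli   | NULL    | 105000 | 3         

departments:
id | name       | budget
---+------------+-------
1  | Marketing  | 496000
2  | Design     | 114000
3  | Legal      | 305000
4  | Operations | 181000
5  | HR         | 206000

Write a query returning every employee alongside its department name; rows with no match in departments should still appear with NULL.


LEFT JOIN keeps every row from employees (the left table); where dept_id has no match in departments, the department columns become NULL. Walk through each employee:
  - employee 1 (Leo): dept_id=5 -> matches HR
  - employee 2 (Uma): dept_id=3 -> matches Legal
  - employee 3 (Aaron): dept_id=5 -> matches HR
  - employee 4 (Alice): dept_id=3 -> matches Legal
  - employee 5 (Eli): dept_id=NULL, no match -> kept with NULL
All 5 rows appear; 1 has NULL department.

SQL:
SELECT a.name, b.name AS department
FROM employees a
LEFT JOIN departments b ON a.dept_id = b.id

Result:
name  | department
------+-----------
Leo   | HR        
Uma   | Legal     
Aaron | HR        
Alice | Legal     
Eli   | NULL      


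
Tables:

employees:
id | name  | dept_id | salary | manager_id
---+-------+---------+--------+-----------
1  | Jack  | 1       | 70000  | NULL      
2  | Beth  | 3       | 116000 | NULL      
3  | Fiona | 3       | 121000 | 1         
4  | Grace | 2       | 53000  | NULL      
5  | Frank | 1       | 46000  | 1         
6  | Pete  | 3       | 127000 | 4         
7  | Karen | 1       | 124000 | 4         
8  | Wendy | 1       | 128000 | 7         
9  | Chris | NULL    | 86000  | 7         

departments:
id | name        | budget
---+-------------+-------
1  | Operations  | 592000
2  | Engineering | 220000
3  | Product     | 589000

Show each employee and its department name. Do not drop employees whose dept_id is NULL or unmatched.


LEFT JOIN keeps every row from employees (the left table); where dept_id has no match in departments, the department columns become NULL. Walk through each employee:
  - employee 1 (Jack): dept_id=1 -> matches Operations
  - employee 2 (Beth): dept_id=3 -> matches Product
  - employee 3 (Fiona): dept_id=3 -> matches Product
  - employee 4 (Grace): dept_id=2 -> matches Engineering
  - employee 5 (Frank): dept_id=1 -> matches Operations
  - employee 6 (Pete): dept_id=3 -> matches Product
  - employee 7 (Karen): dept_id=1 -> matches Operations
  - employee 8 (Wendy): dept_id=1 -> matches Operations
  - employee 9 (Chris): dept_id=NULL, no match -> kept with NULL
All 9 rows appear; 1 has NULL department.

SQL:
SELECT a.name, b.name AS department
FROM employees a
LEFT JOIN departments b ON a.dept_id = b.id

Result:
name  | department 
------+------------
Jack  | Operations 
Beth  | Product    
Fiona | Product    
Grace | Engineering
Frank | Operations 
Pete  | Product    
Karen | Operations 
Wendy | Operations 
Chris | NULL       


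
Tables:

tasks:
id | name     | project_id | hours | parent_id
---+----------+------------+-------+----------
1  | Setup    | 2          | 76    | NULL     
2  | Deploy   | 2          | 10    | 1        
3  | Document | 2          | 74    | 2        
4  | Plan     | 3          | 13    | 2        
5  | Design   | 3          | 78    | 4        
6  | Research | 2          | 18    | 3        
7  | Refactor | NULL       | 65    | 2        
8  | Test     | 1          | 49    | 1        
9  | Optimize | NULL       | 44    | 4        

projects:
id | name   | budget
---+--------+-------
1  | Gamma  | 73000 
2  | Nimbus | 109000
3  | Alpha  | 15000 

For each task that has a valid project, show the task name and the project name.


INNER JOIN keeps only tasks rows whose project_id matches an id in projects. Walk through each task:
  - task 1 (Setup): project_id=2 -> matches Nimbus
  - task 2 (Deploy): project_id=2 -> matches Nimbus
  - task 3 (Document): project_id=2 -> matches Nimbus
  - task 4 (Plan): project_id=3 -> matches Alpha
  - task 5 (Design): project_id=3 -> matches Alpha
  - task 6 (Research): project_id=2 -> matches Nimbus
  - task 7 (Refactor): project_id=NULL, no match -> dropped
  - task 8 (Test): project_id=1 -> matches Gamma
  - task 9 (Optimize): project_id=NULL, no match -> dropped
So 2 of 9 rows are dropped.

SQL:
SELECT a.name, b.name AS project
FROM tasks a
INNER JOIN projects b ON a.project_id = b.id

Result:
name     | project
---------+--------
Setup    | Nimbus 
Deploy   | Nimbus 
Document | Nimbus 
Plan     | Alpha  
Design   | Alpha  
Research | Nimbus 
Test     | Gamma  


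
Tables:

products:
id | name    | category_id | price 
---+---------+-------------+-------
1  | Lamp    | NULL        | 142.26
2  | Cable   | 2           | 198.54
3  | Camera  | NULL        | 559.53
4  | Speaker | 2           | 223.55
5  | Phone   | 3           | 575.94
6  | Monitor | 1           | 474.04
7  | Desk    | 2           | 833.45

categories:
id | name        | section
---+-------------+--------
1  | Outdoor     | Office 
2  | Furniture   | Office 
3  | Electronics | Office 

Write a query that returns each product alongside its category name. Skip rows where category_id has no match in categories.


INNER JOIN keeps only products rows whose category_id matches an id in categories. Walk through each product:
  - product 1 (Lamp): category_id=NULL, no match -> dropped
  - product 2 (Cable): category_id=2 -> matches Furniture
  - product 3 (Camera): category_id=NULL, no match -> dropped
  - product 4 (Speaker): category_id=2 -> matches Furniture
  - product 5 (Phone): category_id=3 -> matches Electronics
  - product 6 (Monitor): category_id=1 -> matches Outdoor
  - product 7 (Desk): category_id=2 -> matches Furniture
So 2 of 7 rows are dropped.

SQL:
SELECT a.name, b.name AS category
FROM products a
INNER JOIN categories b ON a.category_id = b.id

Result:
name    | category   
--------+------------
Cable   | Furniture  
Speaker | Furniture  
Phone   | Electronics
Monitor | Outdoor    
Desk    | Furniture  


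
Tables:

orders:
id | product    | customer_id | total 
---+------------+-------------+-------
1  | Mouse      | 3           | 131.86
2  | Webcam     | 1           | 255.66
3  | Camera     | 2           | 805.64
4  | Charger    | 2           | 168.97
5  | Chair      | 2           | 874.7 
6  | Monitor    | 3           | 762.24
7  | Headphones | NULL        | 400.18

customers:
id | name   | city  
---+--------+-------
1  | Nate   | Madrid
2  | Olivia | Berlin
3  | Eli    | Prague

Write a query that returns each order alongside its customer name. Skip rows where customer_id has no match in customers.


INNER JOIN keeps only orders rows whose customer_id matches an id in customers. Walk through each order:
  - order 1 (Mouse): customer_id=3 -> matches Eli
  - order 2 (Webcam): customer_id=1 -> matches Nate
  - order 3 (Camera): customer_id=2 -> matches Olivia
  - order 4 (Charger): customer_id=2 -> matches Olivia
  - order 5 (Chair): customer_id=2 -> matches Olivia
  - order 6 (Monitor): customer_id=3 -> matches Eli
  - order 7 (Headphones): customer_id=NULL, no match -> dropped
So 1 of 7 rows is dropped.

SQL:
SELECT a.product, b.name AS customer
FROM orders a
INNER JOIN customers b ON a.customer_id = b.id

Result:
product | customer
--------+---------
Mouse   | Eli     
Webcam  | Nate    
Camera  | Olivia  
Charger | Olivia  
Chair   | Olivia  
Monitor | Eli     


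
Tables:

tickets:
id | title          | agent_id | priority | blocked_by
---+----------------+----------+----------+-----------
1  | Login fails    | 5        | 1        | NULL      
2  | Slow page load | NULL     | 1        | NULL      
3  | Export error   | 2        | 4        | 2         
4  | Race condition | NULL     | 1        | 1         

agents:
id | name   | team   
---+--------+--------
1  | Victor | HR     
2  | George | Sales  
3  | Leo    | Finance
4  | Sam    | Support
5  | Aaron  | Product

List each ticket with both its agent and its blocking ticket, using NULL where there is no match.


Two LEFT JOINs from the same base table tickets: one to agents via agent_id, one to tickets itself via blocked_by. Both are LEFT so every ticket is preserved.
Match against agents:
  - ticket 1 (Login fails): agent_id=5 -> matches Aaron
  - ticket 2 (Slow page load): agent_id=NULL, no match -> kept with NULL
  - ticket 3 (Export error): agent_id=2 -> matches George
  - ticket 4 (Race condition): agent_id=NULL, no match -> kept with NULL
Match against tickets (self):
  - ticket 1 (Login fails): blocked_by=NULL -> NULL
  - ticket 2 (Slow page load): blocked_by=NULL -> NULL
  - ticket 3 (Export error): blocked_by=2 -> Slow page load
  - ticket 4 (Race condition): blocked_by=1 -> Login fails

SQL:
SELECT a.title, b.name AS agent, c.title AS blocked_by
FROM tickets a
LEFT JOIN agents b ON a.agent_id = b.id
LEFT JOIN tickets c ON a.blocked_by = c.id

Result:
title          | agent  | blocked_by    
---------------+--------+---------------
Login fails    | Aaron  | NULL          
Slow page load | NULL   | NULL          
Export error   | George | Slow page load
Race condition | NULL   | Login fails   


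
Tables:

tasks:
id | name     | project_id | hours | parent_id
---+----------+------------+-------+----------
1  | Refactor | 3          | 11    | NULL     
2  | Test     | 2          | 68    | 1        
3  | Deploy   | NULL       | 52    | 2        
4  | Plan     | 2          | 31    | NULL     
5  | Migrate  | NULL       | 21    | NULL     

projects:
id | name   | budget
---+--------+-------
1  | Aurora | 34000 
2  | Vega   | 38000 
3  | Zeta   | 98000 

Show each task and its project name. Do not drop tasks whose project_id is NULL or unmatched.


LEFT JOIN keeps every row from tasks (the left table); where project_id has no match in projects, the project columns become NULL. Walk through each task:
  - task 1 (Refactor): project_id=3 -> matches Zeta
  - task 2 (Test): project_id=2 -> matches Vega
  - task 3 (Deploy): project_id=NULL, no match -> kept with NULL
  - task 4 (Plan): project_id=2 -> matches Vega
  - task 5 (Migrate): project_id=NULL, no match -> kept with NULL
All 5 rows appear; 2 have NULL project.

SQL:
SELECT a.name, b.name AS project
FROM tasks a
LEFT JOIN projects b ON a.project_id = b.id

Result:
name     | project
---------+--------
Refactor | Zeta   
Test     | Vega   
Deploy   | NULL   
Plan     | Vega   
Migrate  | NULL   


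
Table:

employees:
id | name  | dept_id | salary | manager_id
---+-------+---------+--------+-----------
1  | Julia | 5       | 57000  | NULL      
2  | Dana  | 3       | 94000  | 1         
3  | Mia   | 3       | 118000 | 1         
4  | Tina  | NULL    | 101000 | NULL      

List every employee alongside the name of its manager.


This is a self-join: employees is joined to a second copy of itself, matching each row's manager_id to another row's id. Use LEFT JOIN so rows with manager_id=NULL are kept.
  - employee 1 (Julia): manager_id=NULL -> NULL
  - employee 2 (Dana): manager_id=1 -> Julia
  - employee 3 (Mia): manager_id=1 -> Julia
  - employee 4 (Tina): manager_id=NULL -> NULL

SQL:
SELECT a.name AS item, b.name AS manager
FROM employees a
LEFT JOIN employees b ON a.manager_id = b.id

Result:
item  | manager
------+--------
Julia | NULL   
Dana  | Julia  
Mia   | Julia  
Tina  | NULL   


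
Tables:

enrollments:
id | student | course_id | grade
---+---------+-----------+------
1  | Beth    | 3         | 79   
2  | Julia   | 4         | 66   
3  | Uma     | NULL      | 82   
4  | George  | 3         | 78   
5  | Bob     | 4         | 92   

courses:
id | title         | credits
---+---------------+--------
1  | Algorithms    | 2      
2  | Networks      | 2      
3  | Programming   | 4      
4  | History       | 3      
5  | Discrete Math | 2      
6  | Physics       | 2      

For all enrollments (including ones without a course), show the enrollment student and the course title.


LEFT JOIN keeps every row from enrollments (the left table); where course_id has no match in courses, the course columns become NULL. Walk through each enrollment:
  - enrollment 1 (Beth): course_id=3 -> matches Programming
  - enrollment 2 (Julia): course_id=4 -> matches History
  - enrollment 3 (Uma): course_id=NULL, no match -> kept with NULL
  - enrollment 4 (George): course_id=3 -> matches Programming
  - enrollment 5 (Bob): course_id=4 -> matches History
All 5 rows appear; 1 has NULL course.

SQL:
SELECT a.student, b.title AS course
FROM enrollments a
LEFT JOIN courses b ON a.course_id = b.id

Result:
student | course     
--------+------------
Beth    | Programming
Julia   | History    
Uma     | NULL       
George  | Programming
Bob     | History    


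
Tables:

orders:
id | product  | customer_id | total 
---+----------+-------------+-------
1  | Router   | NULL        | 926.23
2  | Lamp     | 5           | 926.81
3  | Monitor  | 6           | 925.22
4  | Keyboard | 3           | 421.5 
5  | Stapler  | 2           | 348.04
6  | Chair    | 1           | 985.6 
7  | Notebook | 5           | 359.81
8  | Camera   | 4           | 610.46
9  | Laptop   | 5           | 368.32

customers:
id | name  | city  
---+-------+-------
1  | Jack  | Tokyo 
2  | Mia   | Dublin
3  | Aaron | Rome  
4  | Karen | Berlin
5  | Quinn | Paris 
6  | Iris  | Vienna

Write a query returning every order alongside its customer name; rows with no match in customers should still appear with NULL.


LEFT JOIN keeps every row from orders (the left table); where customer_id has no match in customers, the customer columns become NULL. Walk through each order:
  - order 1 (Router): customer_id=NULL, no match -> kept with NULL
  - order 2 (Lamp): customer_id=5 -> matches Quinn
  - order 3 (Monitor): customer_id=6 -> matches Iris
  - order 4 (Keyboard): customer_id=3 -> matches Aaron
  - order 5 (Stapler): customer_id=2 -> matches Mia
  - order 6 (Chair): customer_id=1 -> matches Jack
  - order 7 (Notebook): customer_id=5 -> matches Quinn
  - order 8 (Camera): customer_id=4 -> matches Karen
  - order 9 (Laptop): customer_id=5 -> matches Quinn
All 9 rows appear; 1 has NULL customer.

SQL:
SELECT a.product, b.name AS customer
FROM orders a
LEFT JOIN customers b ON a.customer_id = b.id

Result:
product  | customer
---------+---------
Router   | NULL    
Lamp     | Quinn   
Monitor  | Iris    
Keyboard | Aaron   
Stapler  | Mia     
Chair    | Jack    
Notebook | Quinn   
Camera   | Karen   
Laptop   | Quinn   


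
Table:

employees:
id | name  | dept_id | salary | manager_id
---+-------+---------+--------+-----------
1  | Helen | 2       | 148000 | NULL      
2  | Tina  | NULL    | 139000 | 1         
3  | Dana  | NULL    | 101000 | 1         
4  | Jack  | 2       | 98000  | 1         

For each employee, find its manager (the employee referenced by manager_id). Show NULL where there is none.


This is a self-join: employees is joined to a second copy of itself, matching each row's manager_id to another row's id. Use LEFT JOIN so rows with manager_id=NULL are kept.
  - employee 1 (Helen): manager_id=NULL -> NULL
  - employee 2 (Tina): manager_id=1 -> Helen
  - employee 3 (Dana): manager_id=1 -> Helen
  - employee 4 (Jack): manager_id=1 -> Helen

SQL:
SELECT a.name AS item, b.name AS manager
FROM employees a
LEFT JOIN employees b ON a.manager_id = b.id

Result:
item  | manager
------+--------
Helen | NULL   
Tina  | Helen  
Dana  | Helen  
Jack  | Helen  


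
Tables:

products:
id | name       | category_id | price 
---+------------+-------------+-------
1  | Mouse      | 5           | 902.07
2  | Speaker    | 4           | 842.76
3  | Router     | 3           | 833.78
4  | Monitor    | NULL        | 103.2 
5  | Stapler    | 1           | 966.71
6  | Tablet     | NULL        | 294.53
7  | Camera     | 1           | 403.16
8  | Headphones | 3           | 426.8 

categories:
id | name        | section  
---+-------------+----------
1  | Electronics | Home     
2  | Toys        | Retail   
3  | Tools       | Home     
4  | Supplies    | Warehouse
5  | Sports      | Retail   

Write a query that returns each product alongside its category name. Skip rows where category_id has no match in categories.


INNER JOIN keeps only products rows whose category_id matches an id in categories. Walk through each product:
  - product 1 (Mouse): category_id=5 -> matches Sports
  - product 2 (Speaker): category_id=4 -> matches Supplies
  - product 3 (Router): category_id=3 -> matches Tools
  - product 4 (Monitor): category_id=NULL, no match -> dropped
  - product 5 (Stapler): category_id=1 -> matches Electronics
  - product 6 (Tablet): category_id=NULL, no match -> dropped
  - product 7 (Camera): category_id=1 -> matches Electronics
  - product 8 (Headphones): category_id=3 -> matches Tools
So 2 of 8 rows are dropped.

SQL:
SELECT a.name, b.name AS category
FROM products a
INNER JOIN categories b ON a.category_id = b.id

Result:
name       | category   
-----------+------------
Mouse      | Sports     
Speaker    | Supplies   
Router     | Tools      
Stapler    | Electronics
Camera     | Electronics
Headphones | Tools      


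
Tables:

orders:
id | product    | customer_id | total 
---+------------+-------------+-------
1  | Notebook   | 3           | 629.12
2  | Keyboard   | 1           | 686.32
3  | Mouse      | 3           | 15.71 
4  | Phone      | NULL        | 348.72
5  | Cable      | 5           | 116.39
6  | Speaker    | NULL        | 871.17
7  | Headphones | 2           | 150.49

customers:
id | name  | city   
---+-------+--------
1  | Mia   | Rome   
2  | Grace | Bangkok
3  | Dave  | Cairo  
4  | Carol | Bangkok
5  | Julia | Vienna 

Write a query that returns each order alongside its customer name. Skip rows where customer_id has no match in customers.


INNER JOIN keeps only orders rows whose customer_id matches an id in customers. Walk through each order:
  - order 1 (Notebook): customer_id=3 -> matches Dave
  - order 2 (Keyboard): customer_id=1 -> matches Mia
  - order 3 (Mouse): customer_id=3 -> matches Dave
  - order 4 (Phone): customer_id=NULL, no match -> dropped
  - order 5 (Cable): customer_id=5 -> matches Julia
  - order 6 (Speaker): customer_id=NULL, no match -> dropped
  - order 7 (Headphones): customer_id=2 -> matches Grace
So 2 of 7 rows are dropped.

SQL:
SELECT a.product, b.name AS customer
FROM orders a
INNER JOIN customers b ON a.customer_id = b.id

Result:
product    | customer
-----------+---------
Notebook   | Dave    
Keyboard   | Mia     
Mouse      | Dave    
Cable      | Julia   
Headphones | Grace   


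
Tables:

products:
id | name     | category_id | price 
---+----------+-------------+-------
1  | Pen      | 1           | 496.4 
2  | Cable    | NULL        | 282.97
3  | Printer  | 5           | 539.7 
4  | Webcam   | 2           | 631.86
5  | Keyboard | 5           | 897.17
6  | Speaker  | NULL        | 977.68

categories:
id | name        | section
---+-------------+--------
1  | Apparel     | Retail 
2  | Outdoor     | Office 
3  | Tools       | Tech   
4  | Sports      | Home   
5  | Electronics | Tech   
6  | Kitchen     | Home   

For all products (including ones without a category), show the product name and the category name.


LEFT JOIN keeps every row from products (the left table); where category_id has no match in categories, the category columns become NULL. Walk through each product:
  - product 1 (Pen): category_id=1 -> matches Apparel
  - product 2 (Cable): category_id=NULL, no match -> kept with NULL
  - product 3 (Printer): category_id=5 -> matches Electronics
  - product 4 (Webcam): category_id=2 -> matches Outdoor
  - product 5 (Keyboard): category_id=5 -> matches Electronics
  - product 6 (Speaker): category_id=NULL, no match -> kept with NULL
All 6 rows appear; 2 have NULL category.

SQL:
SELECT a.name, b.name AS category
FROM products a
LEFT JOIN categories b ON a.category_id = b.id

Result:
name     | category   
---------+------------
Pen      | Apparel    
Cable    | NULL       
Printer  | Electronics
Webcam   | Outdoor    
Keyboard | Electronics
Speaker  | NULL       


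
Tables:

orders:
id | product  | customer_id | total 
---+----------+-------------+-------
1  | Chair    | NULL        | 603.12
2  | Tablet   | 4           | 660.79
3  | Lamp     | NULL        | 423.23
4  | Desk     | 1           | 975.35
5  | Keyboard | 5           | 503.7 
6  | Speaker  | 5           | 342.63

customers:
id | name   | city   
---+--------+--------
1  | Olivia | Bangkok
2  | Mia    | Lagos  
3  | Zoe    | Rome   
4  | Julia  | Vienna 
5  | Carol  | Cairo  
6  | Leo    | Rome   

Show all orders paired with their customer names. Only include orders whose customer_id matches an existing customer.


INNER JOIN keeps only orders rows whose customer_id matches an id in customers. Walk through each order:
  - order 1 (Chair): customer_id=NULL, no match -> dropped
  - order 2 (Tablet): customer_id=4 -> matches Julia
  - order 3 (Lamp): customer_id=NULL, no match -> dropped
  - order 4 (Desk): customer_id=1 -> matches Olivia
  - order 5 (Keyboard): customer_id=5 -> matches Carol
  - order 6 (Speaker): customer_id=5 -> matches Carol
So 2 of 6 rows are dropped.

SQL:
SELECT a.product, b.name AS customer
FROM orders a
INNER JOIN customers b ON a.customer_id = b.id

Result:
product  | customer
---------+---------
Tablet   | Julia   
Desk     | Olivia  
Keyboard | Carol   
Speaker  | Carol   


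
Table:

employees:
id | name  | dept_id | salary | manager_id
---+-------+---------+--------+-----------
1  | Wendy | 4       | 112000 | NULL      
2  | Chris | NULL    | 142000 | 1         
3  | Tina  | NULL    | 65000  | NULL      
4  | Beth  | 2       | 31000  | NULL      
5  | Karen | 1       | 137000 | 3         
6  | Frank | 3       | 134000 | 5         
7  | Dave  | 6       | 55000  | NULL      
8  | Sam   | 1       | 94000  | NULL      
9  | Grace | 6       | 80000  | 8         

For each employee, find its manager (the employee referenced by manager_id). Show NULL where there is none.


This is a self-join: employees is joined to a second copy of itself, matching each row's manager_id to another row's id. Use LEFT JOIN so rows with manager_id=NULL are kept.
  - employee 1 (Wendy): manager_id=NULL -> NULL
  - employee 2 (Chris): manager_id=1 -> Wendy
  - employee 3 (Tina): manager_id=NULL -> NULL
  - employee 4 (Beth): manager_id=NULL -> NULL
  - employee 5 (Karen): manager_id=3 -> Tina
  - employee 6 (Frank): manager_id=5 -> Karen
  - employee 7 (Dave): manager_id=NULL -> NULL
  - employee 8 (Sam): manager_id=NULL -> NULL
  - employee 9 (Grace): manager_id=8 -> Sam

SQL:
SELECT a.name AS item, b.name AS manager
FROM employees a
LEFT JOIN employees b ON a.manager_id = b.id

Result:
item  | manager
------+--------
Wendy | NULL   
Chris | Wendy  
Tina  | NULL   
Beth  | NULL   
Karen | Tina   
Frank | Karen  
Dave  | NULL   
Sam   | NULL   
Grace | Sam    
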